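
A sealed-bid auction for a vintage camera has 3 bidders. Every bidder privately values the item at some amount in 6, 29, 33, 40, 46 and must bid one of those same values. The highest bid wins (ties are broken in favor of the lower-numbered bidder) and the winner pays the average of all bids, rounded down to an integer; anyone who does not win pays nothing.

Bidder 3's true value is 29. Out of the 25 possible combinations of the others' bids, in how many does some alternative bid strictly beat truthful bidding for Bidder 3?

Others bid (6, 29): truth gives 0; bid 33 gives 7 > 0. Violating.
Others bid (6, 33): truth gives 0; bid 40 gives 3 > 0. Violating.
Others bid (29, 6): truth gives 0; bid 33 gives 7 > 0. Violating.
Others bid (33, 6): truth gives 0; bid 40 gives 3 > 0. Violating.
Others bid (6, 6): truth gives 16; no alternative beats it.
Others bid (6, 40): truth gives 0; no alternative beats it.
(Checking all 25 profiles: 4 have a profitable deviation, 21 do not.)

4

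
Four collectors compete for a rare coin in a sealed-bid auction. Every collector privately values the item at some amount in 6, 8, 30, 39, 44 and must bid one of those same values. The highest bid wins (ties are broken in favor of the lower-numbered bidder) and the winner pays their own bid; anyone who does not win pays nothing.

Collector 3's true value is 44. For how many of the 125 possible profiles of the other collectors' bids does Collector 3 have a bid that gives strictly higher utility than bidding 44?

36

Others bid (6, 6, 6): truth gives 0; bid 8 gives 36 > 0. Violating.
Others bid (6, 6, 8): truth gives 0; bid 8 gives 36 > 0. Violating.
Others bid (6, 6, 30): truth gives 0; bid 30 gives 14 > 0. Violating.
Others bid (6, 6, 39): truth gives 0; bid 39 gives 5 > 0. Violating.
Others bid (6, 6, 44): truth gives 0; no alternative beats it.
Others bid (6, 8, 44): truth gives 0; no alternative beats it.
(Checking all 125 profiles: 36 have a profitable deviation, 89 do not.)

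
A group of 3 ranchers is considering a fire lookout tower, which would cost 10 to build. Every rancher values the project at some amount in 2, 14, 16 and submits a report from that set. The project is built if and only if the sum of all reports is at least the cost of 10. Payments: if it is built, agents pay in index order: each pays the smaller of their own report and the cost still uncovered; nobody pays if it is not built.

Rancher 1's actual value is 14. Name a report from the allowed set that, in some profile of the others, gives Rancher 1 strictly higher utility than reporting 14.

2

Suppose Rancher 2 reports 2 and Rancher 3 reports 14.
Report 14: project built, pays 10, utility 14 - 10 = 4.
Report 2: project built, pays 2, utility 14 - 2 = 12.
So reporting 2 beats truth here (12 > 4).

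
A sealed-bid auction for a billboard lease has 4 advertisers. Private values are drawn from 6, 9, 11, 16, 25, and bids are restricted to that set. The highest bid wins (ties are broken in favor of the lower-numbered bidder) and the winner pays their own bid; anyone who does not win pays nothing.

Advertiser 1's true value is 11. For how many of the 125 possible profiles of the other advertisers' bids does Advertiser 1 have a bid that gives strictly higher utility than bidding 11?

8

Others bid (6, 6, 6): truth gives 0; bid 6 gives 5 > 0. Violating.
Others bid (6, 6, 9): truth gives 0; bid 9 gives 2 > 0. Violating.
Others bid (6, 9, 6): truth gives 0; bid 9 gives 2 > 0. Violating.
Others bid (6, 9, 9): truth gives 0; bid 9 gives 2 > 0. Violating.
Others bid (6, 6, 11): truth gives 0; no alternative beats it.
Others bid (6, 6, 16): truth gives 0; no alternative beats it.
(Checking all 125 profiles: 8 have a profitable deviation, 117 do not.)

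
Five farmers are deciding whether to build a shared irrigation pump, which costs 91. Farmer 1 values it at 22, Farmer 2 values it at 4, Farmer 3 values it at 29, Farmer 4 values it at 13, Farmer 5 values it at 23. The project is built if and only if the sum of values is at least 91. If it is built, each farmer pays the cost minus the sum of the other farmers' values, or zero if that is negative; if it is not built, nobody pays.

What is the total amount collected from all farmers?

Total value 91 ≥ cost 91, so it is built.
Farmer 1: others sum to 69; max(0, 91 - 69) = 22.
Farmer 2: others sum to 87; max(0, 91 - 87) = 4.
Farmer 3: others sum to 62; max(0, 91 - 62) = 29.
Farmer 4: others sum to 78; max(0, 91 - 78) = 13.
Farmer 5: others sum to 68; max(0, 91 - 68) = 23.
Total collected = 22 + 4 + 29 + 13 + 23 = 91.

91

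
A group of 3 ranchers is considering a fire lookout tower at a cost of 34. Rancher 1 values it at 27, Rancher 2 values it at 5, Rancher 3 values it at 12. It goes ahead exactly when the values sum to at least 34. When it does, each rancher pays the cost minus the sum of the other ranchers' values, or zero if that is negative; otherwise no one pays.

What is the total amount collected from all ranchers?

Total value 44 ≥ cost 34, so it is built.
Rancher 1: others sum to 17; max(0, 34 - 17) = 17.
Rancher 2: others sum to 39; max(0, 34 - 39) = 0.
Rancher 3: others sum to 32; max(0, 34 - 32) = 2.
Total collected = 17 + 0 + 2 = 19.

19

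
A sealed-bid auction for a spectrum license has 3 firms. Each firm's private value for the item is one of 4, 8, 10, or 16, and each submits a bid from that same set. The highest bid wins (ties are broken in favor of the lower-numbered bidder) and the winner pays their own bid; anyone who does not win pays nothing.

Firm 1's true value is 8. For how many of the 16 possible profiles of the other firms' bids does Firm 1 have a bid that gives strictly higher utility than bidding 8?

Others bid (4, 4): truth gives 0; bid 4 gives 4 > 0. Violating.
Others bid (4, 8): truth gives 0; no alternative beats it.
Others bid (4, 10): truth gives 0; no alternative beats it.
(Checking all 16 profiles: 1 has a profitable deviation, 15 do not.)

1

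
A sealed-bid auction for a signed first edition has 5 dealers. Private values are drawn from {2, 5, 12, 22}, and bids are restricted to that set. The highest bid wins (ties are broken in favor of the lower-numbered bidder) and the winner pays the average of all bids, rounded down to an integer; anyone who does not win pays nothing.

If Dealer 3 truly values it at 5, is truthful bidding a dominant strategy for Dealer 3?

No

Consider the case where Dealer 1 bids 2, Dealer 2 bids 5, Dealer 4 bids 2 and Dealer 5 bids 2.
Truthful bid 5: loses, pays 0, utility 0.
Bid 12 instead: wins, pays 4, utility 5 - 4 = 1.
Since 1 > 0, bidding 12 is strictly better here, so truthful bidding is not dominant.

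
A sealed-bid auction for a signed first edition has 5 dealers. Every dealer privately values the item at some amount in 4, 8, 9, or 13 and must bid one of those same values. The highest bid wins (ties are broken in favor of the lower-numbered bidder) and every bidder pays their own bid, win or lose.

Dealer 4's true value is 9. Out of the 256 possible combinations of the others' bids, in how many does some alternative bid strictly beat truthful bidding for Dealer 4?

Others bid (4, 4, 4, 4): truth gives 0; bid 8 gives 1 > 0. Violating.
Others bid (4, 4, 4, 8): truth gives 0; bid 8 gives 1 > 0. Violating.
Others bid (4, 4, 4, 13): truth gives -9; bid 4 gives -4 > -9. Violating.
Others bid (4, 4, 8, 13): truth gives -9; bid 4 gives -4 > -9. Violating.
Others bid (4, 4, 4, 9): truth gives 0; no alternative beats it.
Others bid (4, 4, 8, 4): truth gives 0; no alternative beats it.
(Checking all 256 profiles: 234 have a profitable deviation, 22 do not.)

234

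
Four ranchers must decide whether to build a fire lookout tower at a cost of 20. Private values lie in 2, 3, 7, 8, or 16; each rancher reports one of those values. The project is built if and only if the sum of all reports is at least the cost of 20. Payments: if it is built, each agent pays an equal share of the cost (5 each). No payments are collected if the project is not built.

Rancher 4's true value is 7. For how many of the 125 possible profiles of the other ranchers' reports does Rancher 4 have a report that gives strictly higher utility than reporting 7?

Others report (2, 2, 2): truth gives 0; report 16 gives 2 > 0. Violating.
Others report (2, 2, 3): truth gives 0; report 16 gives 2 > 0. Violating.
Others report (2, 2, 7): truth gives 0; report 16 gives 2 > 0. Violating.
Others report (2, 2, 8): truth gives 0; report 8 gives 2 > 0. Violating.
Others report (2, 2, 16): truth gives 2; no alternative beats it.
Others report (2, 3, 8): truth gives 2; no alternative beats it.
(Checking all 125 profiles: 20 have a profitable deviation, 105 do not.)

20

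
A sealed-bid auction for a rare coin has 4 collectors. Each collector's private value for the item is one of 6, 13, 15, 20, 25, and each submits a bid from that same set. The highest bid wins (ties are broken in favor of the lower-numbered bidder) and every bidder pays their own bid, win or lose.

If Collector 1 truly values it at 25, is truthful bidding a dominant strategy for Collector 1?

No

Consider the case where Collector 2 bids 6, Collector 3 bids 6 and Collector 4 bids 6.
Truthful bid 25: wins, pays 25, utility 25 - 25 = 0.
Bid 6 instead: wins, pays 6, utility 25 - 6 = 19.
Since 19 > 0, bidding 6 is strictly better here, so truthful bidding is not dominant.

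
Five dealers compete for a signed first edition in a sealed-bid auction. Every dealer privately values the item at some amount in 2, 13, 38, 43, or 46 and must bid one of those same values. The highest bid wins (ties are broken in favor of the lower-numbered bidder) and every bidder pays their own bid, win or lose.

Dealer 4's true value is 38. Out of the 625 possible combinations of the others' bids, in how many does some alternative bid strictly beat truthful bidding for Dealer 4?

603

Others bid (2, 2, 2, 2): truth gives 0; bid 13 gives 25 > 0. Violating.
Others bid (2, 2, 2, 13): truth gives 0; bid 13 gives 25 > 0. Violating.
Others bid (2, 2, 2, 43): truth gives -38; bid 2 gives -2 > -38. Violating.
Others bid (2, 2, 2, 46): truth gives -38; bid 2 gives -2 > -38. Violating.
Others bid (2, 2, 2, 38): truth gives 0; no alternative beats it.
Others bid (2, 2, 13, 2): truth gives 0; no alternative beats it.
(Checking all 625 profiles: 603 have a profitable deviation, 22 do not.)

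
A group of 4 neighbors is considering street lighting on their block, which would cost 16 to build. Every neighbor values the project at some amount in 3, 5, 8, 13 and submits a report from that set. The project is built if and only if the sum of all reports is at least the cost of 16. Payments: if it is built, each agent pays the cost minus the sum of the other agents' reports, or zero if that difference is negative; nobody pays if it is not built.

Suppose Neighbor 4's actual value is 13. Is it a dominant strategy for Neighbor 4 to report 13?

Check each profile of the others' reports and compare truth against every alternative report.
Others report (3, 3, 13): truth gives 13, best alternative gives 13.
Others report (3, 5, 8): truth gives 13, best alternative gives 13.
Others report (3, 5, 13): truth gives 13, best alternative gives 13.
Others report (3, 8, 5): truth gives 13, best alternative gives 13.
Others report (3, 8, 8): truth gives 13, best alternative gives 13.
Others report (3, 8, 13): truth gives 13, best alternative gives 13.
(Remaining 58 profiles checked similarly; truth is weakly best in each.)
In every case the truthful report is at least as good as any alternative, so it is a dominant strategy.

Yes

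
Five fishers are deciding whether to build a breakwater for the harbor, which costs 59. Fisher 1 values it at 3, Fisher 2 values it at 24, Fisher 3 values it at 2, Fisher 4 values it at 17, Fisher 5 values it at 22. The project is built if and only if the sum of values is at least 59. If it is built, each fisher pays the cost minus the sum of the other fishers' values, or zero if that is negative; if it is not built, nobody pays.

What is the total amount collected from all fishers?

36

Total value 68 ≥ cost 59, so it is built.
Fisher 1: others sum to 65; max(0, 59 - 65) = 0.
Fisher 2: others sum to 44; max(0, 59 - 44) = 15.
Fisher 3: others sum to 66; max(0, 59 - 66) = 0.
Fisher 4: others sum to 51; max(0, 59 - 51) = 8.
Fisher 5: others sum to 46; max(0, 59 - 46) = 13.
Total collected = 0 + 15 + 0 + 8 + 13 = 36.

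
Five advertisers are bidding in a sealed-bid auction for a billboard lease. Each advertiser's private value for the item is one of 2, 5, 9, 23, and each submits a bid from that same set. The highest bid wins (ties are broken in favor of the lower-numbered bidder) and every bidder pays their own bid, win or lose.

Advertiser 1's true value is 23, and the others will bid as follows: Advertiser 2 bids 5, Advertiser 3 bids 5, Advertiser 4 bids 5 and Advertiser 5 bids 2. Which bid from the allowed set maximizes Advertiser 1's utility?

Bid 2: loses but pays 2, utility -2.
Bid 5: wins, pays 5, utility 23 - 5 = 18.
Bid 9: wins, pays 9, utility 23 - 9 = 14.
Bid 23: wins, pays 23, utility 23 - 23 = 0.
The best choice is 5 with utility 18.

5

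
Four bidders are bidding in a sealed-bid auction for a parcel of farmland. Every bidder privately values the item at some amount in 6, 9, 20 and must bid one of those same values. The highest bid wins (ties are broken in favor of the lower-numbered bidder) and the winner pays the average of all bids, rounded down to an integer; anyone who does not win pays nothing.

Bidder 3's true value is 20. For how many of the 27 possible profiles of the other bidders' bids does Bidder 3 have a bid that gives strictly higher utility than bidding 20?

Others bid (6, 6, 6): truth gives 11; bid 9 gives 14 > 11. Violating.
Others bid (6, 6, 9): truth gives 10; bid 9 gives 13 > 10. Violating.
Others bid (6, 6, 20): truth gives 7; no alternative beats it.
Others bid (6, 9, 6): truth gives 10; no alternative beats it.
(Checking all 27 profiles: 2 have a profitable deviation, 25 do not.)

2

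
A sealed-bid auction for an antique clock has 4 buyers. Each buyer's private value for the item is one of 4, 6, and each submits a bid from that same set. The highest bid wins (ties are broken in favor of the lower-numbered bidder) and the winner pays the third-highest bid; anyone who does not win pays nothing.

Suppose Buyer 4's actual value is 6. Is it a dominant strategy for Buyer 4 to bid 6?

Check each profile of the others' bids and compare truth against every alternative bid.
Others bid (4, 4, 4): truth gives 2, best alternative gives 0.
Others bid (4, 4, 6): truth gives 0, best alternative gives 0.
Others bid (4, 6, 4): truth gives 0, best alternative gives 0.
Others bid (4, 6, 6): truth gives 0, best alternative gives 0.
Others bid (6, 4, 4): truth gives 0, best alternative gives 0.
Others bid (6, 4, 6): truth gives 0, best alternative gives 0.
(Remaining 2 profiles checked similarly; truth is weakly best in each.)
In every case the truthful bid is at least as good as any alternative, so it is a dominant strategy.

Yes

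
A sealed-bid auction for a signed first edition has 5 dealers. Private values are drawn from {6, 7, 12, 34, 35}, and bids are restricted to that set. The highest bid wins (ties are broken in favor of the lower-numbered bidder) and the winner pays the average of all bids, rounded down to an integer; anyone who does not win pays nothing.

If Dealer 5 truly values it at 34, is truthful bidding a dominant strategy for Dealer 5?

Consider the case where Dealer 1 bids 6, Dealer 2 bids 6, Dealer 3 bids 6 and Dealer 4 bids 6.
Truthful bid 34: wins, pays 11, utility 34 - 11 = 23.
Bid 7 instead: wins, pays 6, utility 34 - 6 = 28.
Since 28 > 23, bidding 7 is strictly better here, so truthful bidding is not dominant.

No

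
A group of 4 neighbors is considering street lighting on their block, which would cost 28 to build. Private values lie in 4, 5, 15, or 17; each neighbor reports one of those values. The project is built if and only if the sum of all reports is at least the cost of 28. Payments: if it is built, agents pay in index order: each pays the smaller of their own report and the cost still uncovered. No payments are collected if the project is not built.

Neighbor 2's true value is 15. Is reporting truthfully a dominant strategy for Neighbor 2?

No

Consider the case where Neighbor 1 reports 4, Neighbor 3 reports 4 and Neighbor 4 reports 15.
Truthful report 15: project built, pays 15, utility 15 - 15 = 0.
Report 5 instead: project built, pays 5, utility 15 - 5 = 10.
Since 10 > 0, reporting 5 is strictly better here, so truthful reporting is not dominant.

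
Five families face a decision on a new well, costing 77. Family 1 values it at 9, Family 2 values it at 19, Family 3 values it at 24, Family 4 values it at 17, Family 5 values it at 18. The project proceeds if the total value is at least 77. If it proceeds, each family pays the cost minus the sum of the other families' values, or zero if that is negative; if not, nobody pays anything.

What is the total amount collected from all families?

Total value 87 ≥ cost 77, so it is built.
Family 1: others sum to 78; max(0, 77 - 78) = 0.
Family 2: others sum to 68; max(0, 77 - 68) = 9.
Family 3: others sum to 63; max(0, 77 - 63) = 14.
Family 4: others sum to 70; max(0, 77 - 70) = 7.
Family 5: others sum to 69; max(0, 77 - 69) = 8.
Total collected = 0 + 9 + 14 + 7 + 8 = 38.

38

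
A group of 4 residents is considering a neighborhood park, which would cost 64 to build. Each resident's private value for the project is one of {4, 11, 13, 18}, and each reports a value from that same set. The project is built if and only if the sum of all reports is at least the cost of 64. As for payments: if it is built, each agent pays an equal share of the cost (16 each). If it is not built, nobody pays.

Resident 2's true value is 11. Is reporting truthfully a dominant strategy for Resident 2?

Consider the case where Resident 1 reports 18, Resident 3 reports 18 and Resident 4 reports 18.
Truthful report 11: project built, pays 16, utility 11 - 16 = -5.
Report 4 instead: project not built, utility 0.
Since 0 > -5, reporting 4 is strictly better here, so truthful reporting is not dominant.

No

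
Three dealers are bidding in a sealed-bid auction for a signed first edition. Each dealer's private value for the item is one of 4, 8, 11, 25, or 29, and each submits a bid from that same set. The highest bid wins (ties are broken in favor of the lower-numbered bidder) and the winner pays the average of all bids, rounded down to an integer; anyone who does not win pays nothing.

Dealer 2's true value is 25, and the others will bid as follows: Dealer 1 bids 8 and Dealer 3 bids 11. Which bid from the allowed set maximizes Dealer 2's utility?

Bid 4: loses, pays 0, utility 0.
Bid 8: loses, pays 0, utility 0.
Bid 11: wins, pays 10, utility 25 - 10 = 15.
Bid 25: wins, pays 14, utility 25 - 14 = 11.
Bid 29: wins, pays 16, utility 25 - 16 = 9.
The best choice is 11 with utility 15.

11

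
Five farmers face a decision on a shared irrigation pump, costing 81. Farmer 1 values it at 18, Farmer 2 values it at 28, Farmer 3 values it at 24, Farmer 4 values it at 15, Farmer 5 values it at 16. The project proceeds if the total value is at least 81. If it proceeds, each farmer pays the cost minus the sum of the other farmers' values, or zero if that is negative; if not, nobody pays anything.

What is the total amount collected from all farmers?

Total value 101 ≥ cost 81, so it is built.
Farmer 1: others sum to 83; max(0, 81 - 83) = 0.
Farmer 2: others sum to 73; max(0, 81 - 73) = 8.
Farmer 3: others sum to 77; max(0, 81 - 77) = 4.
Farmer 4: others sum to 86; max(0, 81 - 86) = 0.
Farmer 5: others sum to 85; max(0, 81 - 85) = 0.
Total collected = 0 + 8 + 4 + 0 + 0 = 12.

12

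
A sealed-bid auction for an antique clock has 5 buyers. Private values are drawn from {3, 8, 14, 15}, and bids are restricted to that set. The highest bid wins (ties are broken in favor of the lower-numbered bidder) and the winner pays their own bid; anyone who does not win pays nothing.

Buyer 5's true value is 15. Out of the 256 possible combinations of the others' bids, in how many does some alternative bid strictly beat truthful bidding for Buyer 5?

16

Others bid (3, 3, 3, 3): truth gives 0; bid 8 gives 7 > 0. Violating.
Others bid (3, 3, 3, 8): truth gives 0; bid 14 gives 1 > 0. Violating.
Others bid (3, 3, 8, 3): truth gives 0; bid 14 gives 1 > 0. Violating.
Others bid (3, 3, 8, 8): truth gives 0; bid 14 gives 1 > 0. Violating.
Others bid (3, 3, 3, 14): truth gives 0; no alternative beats it.
Others bid (3, 3, 3, 15): truth gives 0; no alternative beats it.
(Checking all 256 profiles: 16 have a profitable deviation, 240 do not.)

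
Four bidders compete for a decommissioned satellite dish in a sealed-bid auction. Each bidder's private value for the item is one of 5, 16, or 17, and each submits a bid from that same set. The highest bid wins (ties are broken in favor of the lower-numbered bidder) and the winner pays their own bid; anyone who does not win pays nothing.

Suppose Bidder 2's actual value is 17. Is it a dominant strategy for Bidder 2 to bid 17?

Consider the case where Bidder 1 bids 5, Bidder 3 bids 5 and Bidder 4 bids 5.
Truthful bid 17: wins, pays 17, utility 17 - 17 = 0.
Bid 16 instead: wins, pays 16, utility 17 - 16 = 1.
Since 1 > 0, bidding 16 is strictly better here, so truthful bidding is not dominant.

No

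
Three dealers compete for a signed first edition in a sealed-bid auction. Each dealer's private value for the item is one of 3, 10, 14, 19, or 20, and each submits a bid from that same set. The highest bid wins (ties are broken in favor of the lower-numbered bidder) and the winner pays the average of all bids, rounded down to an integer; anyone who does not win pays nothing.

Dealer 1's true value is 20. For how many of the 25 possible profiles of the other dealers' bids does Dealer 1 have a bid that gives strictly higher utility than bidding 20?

11

Others bid (3, 3): truth gives 12; bid 3 gives 17 > 12. Violating.
Others bid (3, 10): truth gives 9; bid 10 gives 13 > 9. Violating.
Others bid (3, 14): truth gives 8; bid 14 gives 10 > 8. Violating.
Others bid (3, 19): truth gives 6; bid 19 gives 7 > 6. Violating.
Others bid (3, 20): truth gives 6; no alternative beats it.
Others bid (10, 19): truth gives 4; no alternative beats it.
(Checking all 25 profiles: 11 have a profitable deviation, 14 do not.)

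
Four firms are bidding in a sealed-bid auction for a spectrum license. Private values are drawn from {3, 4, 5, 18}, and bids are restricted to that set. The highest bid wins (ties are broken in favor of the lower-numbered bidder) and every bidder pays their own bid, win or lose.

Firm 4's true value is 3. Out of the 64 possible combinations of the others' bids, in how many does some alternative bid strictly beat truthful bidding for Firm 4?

8

Others bid (3, 3, 3): truth gives -3; bid 4 gives -1 > -3. Violating.
Others bid (3, 3, 4): truth gives -3; bid 5 gives -2 > -3. Violating.
Others bid (3, 4, 3): truth gives -3; bid 5 gives -2 > -3. Violating.
Others bid (3, 4, 4): truth gives -3; bid 5 gives -2 > -3. Violating.
Others bid (3, 3, 5): truth gives -3; no alternative beats it.
Others bid (3, 3, 18): truth gives -3; no alternative beats it.
(Checking all 64 profiles: 8 have a profitable deviation, 56 do not.)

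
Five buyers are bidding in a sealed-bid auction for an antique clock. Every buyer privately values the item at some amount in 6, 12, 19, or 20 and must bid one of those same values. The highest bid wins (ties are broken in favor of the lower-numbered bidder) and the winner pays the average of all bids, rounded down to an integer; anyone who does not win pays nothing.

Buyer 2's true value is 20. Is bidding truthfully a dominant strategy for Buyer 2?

Consider the case where Buyer 1 bids 6, Buyer 3 bids 6, Buyer 4 bids 6 and Buyer 5 bids 6.
Truthful bid 20: wins, pays 8, utility 20 - 8 = 12.
Bid 12 instead: wins, pays 7, utility 20 - 7 = 13.
Since 13 > 12, bidding 12 is strictly better here, so truthful bidding is not dominant.

No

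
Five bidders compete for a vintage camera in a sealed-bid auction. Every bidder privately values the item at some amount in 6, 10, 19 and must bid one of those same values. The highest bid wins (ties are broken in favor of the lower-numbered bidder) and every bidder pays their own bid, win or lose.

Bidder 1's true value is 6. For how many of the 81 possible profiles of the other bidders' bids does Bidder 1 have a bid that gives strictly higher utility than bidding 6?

Others bid (6, 6, 6, 10): truth gives -6; bid 10 gives -4 > -6. Violating.
Others bid (6, 6, 10, 6): truth gives -6; bid 10 gives -4 > -6. Violating.
Others bid (6, 6, 10, 10): truth gives -6; bid 10 gives -4 > -6. Violating.
Others bid (6, 10, 6, 6): truth gives -6; bid 10 gives -4 > -6. Violating.
Others bid (6, 6, 6, 6): truth gives 0; no alternative beats it.
Others bid (6, 6, 6, 19): truth gives -6; no alternative beats it.
(Checking all 81 profiles: 15 have a profitable deviation, 66 do not.)

15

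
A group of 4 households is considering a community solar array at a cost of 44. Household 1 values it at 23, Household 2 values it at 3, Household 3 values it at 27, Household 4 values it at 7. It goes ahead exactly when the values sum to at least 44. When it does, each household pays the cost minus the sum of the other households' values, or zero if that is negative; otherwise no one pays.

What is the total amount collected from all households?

Total value 60 ≥ cost 44, so it is built.
Household 1: others sum to 37; max(0, 44 - 37) = 7.
Household 2: others sum to 57; max(0, 44 - 57) = 0.
Household 3: others sum to 33; max(0, 44 - 33) = 11.
Household 4: others sum to 53; max(0, 44 - 53) = 0.
Total collected = 7 + 0 + 11 + 0 = 18.

18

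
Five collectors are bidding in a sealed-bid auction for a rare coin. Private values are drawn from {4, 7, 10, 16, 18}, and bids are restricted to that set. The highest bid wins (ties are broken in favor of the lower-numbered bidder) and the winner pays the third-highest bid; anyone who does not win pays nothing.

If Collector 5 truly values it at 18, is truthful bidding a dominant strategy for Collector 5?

Check each profile of the others' bids and compare truth against every alternative bid.
Others bid (4, 4, 4, 16): truth gives 14, best alternative gives 0.
Others bid (4, 4, 16, 4): truth gives 14, best alternative gives 0.
Others bid (4, 16, 4, 4): truth gives 14, best alternative gives 0.
Others bid (16, 4, 4, 4): truth gives 14, best alternative gives 0.
Others bid (4, 4, 7, 16): truth gives 11, best alternative gives 0.
Others bid (4, 4, 16, 7): truth gives 11, best alternative gives 0.
(Remaining 619 profiles checked similarly; truth is weakly best in each.)
In every case the truthful bid is at least as good as any alternative, so it is a dominant strategy.

Yes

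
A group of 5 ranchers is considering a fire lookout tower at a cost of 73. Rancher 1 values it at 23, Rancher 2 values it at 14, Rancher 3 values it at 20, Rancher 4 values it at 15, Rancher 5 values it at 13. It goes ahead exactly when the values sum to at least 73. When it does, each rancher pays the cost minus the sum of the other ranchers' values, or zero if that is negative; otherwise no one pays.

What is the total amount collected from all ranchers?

Total value 85 ≥ cost 73, so it is built.
Rancher 1: others sum to 62; max(0, 73 - 62) = 11.
Rancher 2: others sum to 71; max(0, 73 - 71) = 2.
Rancher 3: others sum to 65; max(0, 73 - 65) = 8.
Rancher 4: others sum to 70; max(0, 73 - 70) = 3.
Rancher 5: others sum to 72; max(0, 73 - 72) = 1.
Total collected = 11 + 2 + 8 + 3 + 1 = 25.

25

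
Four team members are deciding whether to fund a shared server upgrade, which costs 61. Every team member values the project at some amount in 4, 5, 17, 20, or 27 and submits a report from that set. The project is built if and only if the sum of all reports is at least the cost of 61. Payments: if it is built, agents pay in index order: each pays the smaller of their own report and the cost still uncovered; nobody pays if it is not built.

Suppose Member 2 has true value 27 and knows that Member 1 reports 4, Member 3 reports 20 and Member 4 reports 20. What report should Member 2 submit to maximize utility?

Report 4: project not built, utility 0.
Report 5: project not built, utility 0.
Report 17: project built, pays 17, utility 27 - 17 = 10.
Report 20: project built, pays 20, utility 27 - 20 = 7.
Report 27: project built, pays 27, utility 27 - 27 = 0.
The best choice is 17 with utility 10.

17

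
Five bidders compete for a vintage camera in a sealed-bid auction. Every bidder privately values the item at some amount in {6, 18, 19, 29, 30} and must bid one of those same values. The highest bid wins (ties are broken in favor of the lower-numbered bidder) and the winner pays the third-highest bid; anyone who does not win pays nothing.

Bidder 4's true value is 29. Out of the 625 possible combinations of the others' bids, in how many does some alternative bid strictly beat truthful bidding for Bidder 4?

108

Others bid (6, 6, 6, 30): truth gives 0; bid 30 gives 23 > 0. Violating.
Others bid (6, 6, 18, 30): truth gives 0; bid 30 gives 11 > 0. Violating.
Others bid (6, 6, 19, 30): truth gives 0; bid 30 gives 10 > 0. Violating.
Others bid (6, 6, 29, 6): truth gives 0; bid 30 gives 23 > 0. Violating.
Others bid (6, 6, 6, 6): truth gives 23; no alternative beats it.
Others bid (6, 6, 6, 18): truth gives 23; no alternative beats it.
(Checking all 625 profiles: 108 have a profitable deviation, 517 do not.)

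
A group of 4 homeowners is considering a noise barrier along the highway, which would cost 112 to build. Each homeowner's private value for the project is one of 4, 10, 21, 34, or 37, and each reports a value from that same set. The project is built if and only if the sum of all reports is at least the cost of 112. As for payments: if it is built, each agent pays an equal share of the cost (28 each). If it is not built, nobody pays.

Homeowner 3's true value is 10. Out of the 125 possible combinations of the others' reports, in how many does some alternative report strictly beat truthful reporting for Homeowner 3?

Others report (34, 34, 34): truth gives -18; report 4 gives 0 > -18. Violating.
Others report (34, 34, 37): truth gives -18; report 4 gives 0 > -18. Violating.
Others report (34, 37, 34): truth gives -18; report 4 gives 0 > -18. Violating.
Others report (37, 34, 34): truth gives -18; report 4 gives 0 > -18. Violating.
Others report (4, 4, 4): truth gives 0; no alternative beats it.
Others report (4, 4, 10): truth gives 0; no alternative beats it.
(Checking all 125 profiles: 4 have a profitable deviation, 121 do not.)

4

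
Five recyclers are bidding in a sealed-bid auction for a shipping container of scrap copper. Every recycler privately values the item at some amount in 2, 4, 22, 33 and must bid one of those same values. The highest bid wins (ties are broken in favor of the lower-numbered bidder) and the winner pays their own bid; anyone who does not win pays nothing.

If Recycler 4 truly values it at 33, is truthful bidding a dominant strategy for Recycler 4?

Consider the case where Recycler 1 bids 2, Recycler 2 bids 2, Recycler 3 bids 2 and Recycler 5 bids 2.
Truthful bid 33: wins, pays 33, utility 33 - 33 = 0.
Bid 4 instead: wins, pays 4, utility 33 - 4 = 29.
Since 29 > 0, bidding 4 is strictly better here, so truthful bidding is not dominant.

No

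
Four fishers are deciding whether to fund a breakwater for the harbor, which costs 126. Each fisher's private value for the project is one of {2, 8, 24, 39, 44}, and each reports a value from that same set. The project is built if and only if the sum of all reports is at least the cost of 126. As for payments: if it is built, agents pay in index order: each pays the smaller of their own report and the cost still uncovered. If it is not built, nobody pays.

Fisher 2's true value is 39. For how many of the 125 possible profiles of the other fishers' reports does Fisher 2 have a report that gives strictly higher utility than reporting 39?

Others report (24, 39, 39): truth gives 0; report 24 gives 15 > 0. Violating.
Others report (24, 39, 44): truth gives 0; report 24 gives 15 > 0. Violating.
Others report (24, 44, 39): truth gives 0; report 24 gives 15 > 0. Violating.
Others report (24, 44, 44): truth gives 0; report 24 gives 15 > 0. Violating.
Others report (2, 2, 2): truth gives 0; no alternative beats it.
Others report (2, 2, 8): truth gives 0; no alternative beats it.
(Checking all 125 profiles: 20 have a profitable deviation, 105 do not.)

20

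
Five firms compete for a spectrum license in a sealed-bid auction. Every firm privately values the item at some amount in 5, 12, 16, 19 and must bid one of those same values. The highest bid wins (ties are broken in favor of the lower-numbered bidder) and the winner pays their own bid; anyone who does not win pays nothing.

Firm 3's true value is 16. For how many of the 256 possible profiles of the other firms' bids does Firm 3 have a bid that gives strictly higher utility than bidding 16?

Others bid (5, 5, 5, 5): truth gives 0; bid 12 gives 4 > 0. Violating.
Others bid (5, 5, 5, 12): truth gives 0; bid 12 gives 4 > 0. Violating.
Others bid (5, 5, 12, 5): truth gives 0; bid 12 gives 4 > 0. Violating.
Others bid (5, 5, 12, 12): truth gives 0; bid 12 gives 4 > 0. Violating.
Others bid (5, 5, 5, 16): truth gives 0; no alternative beats it.
Others bid (5, 5, 5, 19): truth gives 0; no alternative beats it.
(Checking all 256 profiles: 4 have a profitable deviation, 252 do not.)

4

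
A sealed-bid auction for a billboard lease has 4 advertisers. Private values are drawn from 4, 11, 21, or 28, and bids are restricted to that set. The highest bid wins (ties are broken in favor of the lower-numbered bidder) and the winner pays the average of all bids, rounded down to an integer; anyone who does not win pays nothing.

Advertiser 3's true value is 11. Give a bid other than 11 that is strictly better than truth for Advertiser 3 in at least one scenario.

Suppose Advertiser 1 bids 4, Advertiser 2 bids 11 and Advertiser 4 bids 4.
Bid 11: loses, pays 0, utility 0.
Bid 21: wins, pays 10, utility 11 - 10 = 1.
So bidding 21 beats truth here (1 > 0).

21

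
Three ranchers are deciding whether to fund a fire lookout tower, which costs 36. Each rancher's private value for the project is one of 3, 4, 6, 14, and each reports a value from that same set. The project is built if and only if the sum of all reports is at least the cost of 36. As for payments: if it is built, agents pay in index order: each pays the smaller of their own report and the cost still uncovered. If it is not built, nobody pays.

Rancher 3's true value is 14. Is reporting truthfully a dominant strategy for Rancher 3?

Check each profile of the others' reports and compare truth against every alternative report.
Others report (14, 14): truth gives 6, best alternative gives 0.
Others report (3, 3): truth gives 0, best alternative gives 0.
Others report (3, 4): truth gives 0, best alternative gives 0.
Others report (3, 6): truth gives 0, best alternative gives 0.
Others report (3, 14): truth gives 0, best alternative gives 0.
Others report (4, 3): truth gives 0, best alternative gives 0.
(Remaining 10 profiles checked similarly; truth is weakly best in each.)
In every case the truthful report is at least as good as any alternative, so it is a dominant strategy.

Yes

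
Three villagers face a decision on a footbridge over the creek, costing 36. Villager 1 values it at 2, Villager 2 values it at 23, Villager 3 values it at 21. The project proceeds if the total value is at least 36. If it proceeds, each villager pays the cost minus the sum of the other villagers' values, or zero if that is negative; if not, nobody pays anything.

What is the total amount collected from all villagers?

24

Total value 46 ≥ cost 36, so it is built.
Villager 1: others sum to 44; max(0, 36 - 44) = 0.
Villager 2: others sum to 23; max(0, 36 - 23) = 13.
Villager 3: others sum to 25; max(0, 36 - 25) = 11.
Total collected = 0 + 13 + 11 = 24.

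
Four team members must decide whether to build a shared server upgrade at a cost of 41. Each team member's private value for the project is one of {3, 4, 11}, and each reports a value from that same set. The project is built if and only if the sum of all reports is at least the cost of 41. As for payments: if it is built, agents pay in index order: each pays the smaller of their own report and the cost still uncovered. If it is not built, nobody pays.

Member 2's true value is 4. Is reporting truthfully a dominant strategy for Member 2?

Check each profile of the others' reports and compare truth against every alternative report.
Others report (3, 3, 3): truth gives 0, best alternative gives 0.
Others report (3, 3, 4): truth gives 0, best alternative gives 0.
Others report (3, 3, 11): truth gives 0, best alternative gives 0.
Others report (3, 4, 3): truth gives 0, best alternative gives 0.
Others report (3, 4, 4): truth gives 0, best alternative gives 0.
Others report (3, 4, 11): truth gives 0, best alternative gives 0.
(Remaining 21 profiles checked similarly; truth is weakly best in each.)
In every case the truthful report is at least as good as any alternative, so it is a dominant strategy.

Yes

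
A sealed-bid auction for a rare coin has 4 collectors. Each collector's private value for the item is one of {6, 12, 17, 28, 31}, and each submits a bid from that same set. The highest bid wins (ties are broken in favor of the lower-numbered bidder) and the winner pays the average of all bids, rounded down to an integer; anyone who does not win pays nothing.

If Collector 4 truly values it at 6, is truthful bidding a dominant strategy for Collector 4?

Yes

Check each profile of the others' bids and compare truth against every alternative bid.
Others bid (6, 6, 6): truth gives 0, best alternative gives -1.
Others bid (6, 6, 12): truth gives 0, best alternative gives 0.
Others bid (6, 6, 17): truth gives 0, best alternative gives 0.
Others bid (6, 6, 28): truth gives 0, best alternative gives 0.
Others bid (6, 6, 31): truth gives 0, best alternative gives 0.
Others bid (6, 12, 6): truth gives 0, best alternative gives 0.
(Remaining 119 profiles checked similarly; truth is weakly best in each.)
In every case the truthful bid is at least as good as any alternative, so it is a dominant strategy.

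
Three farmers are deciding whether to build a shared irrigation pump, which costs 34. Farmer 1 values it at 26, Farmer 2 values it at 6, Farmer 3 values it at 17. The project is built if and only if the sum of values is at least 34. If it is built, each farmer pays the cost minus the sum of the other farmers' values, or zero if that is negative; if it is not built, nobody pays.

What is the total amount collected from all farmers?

13

Total value 49 ≥ cost 34, so it is built.
Farmer 1: others sum to 23; max(0, 34 - 23) = 11.
Farmer 2: others sum to 43; max(0, 34 - 43) = 0.
Farmer 3: others sum to 32; max(0, 34 - 32) = 2.
Total collected = 11 + 0 + 2 = 13.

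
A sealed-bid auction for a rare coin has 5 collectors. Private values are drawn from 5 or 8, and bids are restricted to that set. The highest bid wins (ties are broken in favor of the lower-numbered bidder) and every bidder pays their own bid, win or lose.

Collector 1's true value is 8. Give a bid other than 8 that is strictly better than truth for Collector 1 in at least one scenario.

Suppose Collector 2 bids 5, Collector 3 bids 5, Collector 4 bids 5 and Collector 5 bids 5.
Bid 8: wins, pays 8, utility 8 - 8 = 0.
Bid 5: wins, pays 5, utility 8 - 5 = 3.
So bidding 5 beats truth here (3 > 0).

5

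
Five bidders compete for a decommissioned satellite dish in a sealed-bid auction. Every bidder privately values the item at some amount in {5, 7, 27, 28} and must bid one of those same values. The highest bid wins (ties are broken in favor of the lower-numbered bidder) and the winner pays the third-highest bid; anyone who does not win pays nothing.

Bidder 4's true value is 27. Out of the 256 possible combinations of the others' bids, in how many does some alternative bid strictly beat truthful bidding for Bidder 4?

Others bid (5, 5, 5, 28): truth gives 0; bid 28 gives 22 > 0. Violating.
Others bid (5, 5, 7, 28): truth gives 0; bid 28 gives 20 > 0. Violating.
Others bid (5, 5, 27, 5): truth gives 0; bid 28 gives 22 > 0. Violating.
Others bid (5, 5, 27, 7): truth gives 0; bid 28 gives 20 > 0. Violating.
Others bid (5, 5, 5, 5): truth gives 22; no alternative beats it.
Others bid (5, 5, 5, 7): truth gives 22; no alternative beats it.
(Checking all 256 profiles: 32 have a profitable deviation, 224 do not.)

32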